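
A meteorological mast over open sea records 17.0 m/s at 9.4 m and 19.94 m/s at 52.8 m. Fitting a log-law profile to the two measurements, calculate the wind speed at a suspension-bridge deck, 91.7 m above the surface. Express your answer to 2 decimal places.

Log law: V ∝ ln(z/z₀). From the pair, with r = V₁/V₂ = 0.85256,
ln z₀ = (ln z₁ − r·ln z₂)/(1 − r) = (2.2407 − 0.85256×3.9665)/0.14744 = -7.7384 → z₀ = 0.0004358 m
V₃ = V₁ · ln(z₃/z₀)/ln(z₁/z₀) = 17.0 × 12.2569/9.9791 = 20.8804 m/s

20.88 m/s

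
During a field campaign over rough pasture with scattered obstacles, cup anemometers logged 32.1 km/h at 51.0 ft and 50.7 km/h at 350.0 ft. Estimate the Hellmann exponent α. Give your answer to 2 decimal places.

α ≈ 0.24

Power law: V₂/V₁ = (z₂/z₁)^α ⇒ α = ln(V₂/V₁) / ln(z₂/z₁)
α = ln(50.7/32.1) / ln(350.0/51.0) = ln(1.5794) / ln(6.8627)
  = 0.45707 / 1.92611 = 0.23730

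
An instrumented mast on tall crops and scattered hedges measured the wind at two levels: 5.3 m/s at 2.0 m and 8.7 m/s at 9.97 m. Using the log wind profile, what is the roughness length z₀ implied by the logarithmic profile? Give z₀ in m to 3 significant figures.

Log law: V(z) ∝ ln(z/z₀). With r = V₁/V₂ = 5.3/8.7 = 0.60920,
r · ln(z₂/z₀) = ln(z₁/z₀) ⇒ ln z₀ = (ln z₁ − r·ln z₂)/(1 − r)
ln z₀ = (0.69315 − 0.60920×2.29958) / 0.39080 = -1.8110
z₀ = exp(-1.8110) = 0.1635 m

z₀ ≈ 0.163 m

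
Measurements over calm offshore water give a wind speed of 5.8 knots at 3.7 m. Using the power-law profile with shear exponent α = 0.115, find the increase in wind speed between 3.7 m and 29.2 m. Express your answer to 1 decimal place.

1.6 knots

Power law: V₂ = V₁ · (z₂/z₁)^α = 5.8 × (7.8919)^0.115 = 7.3554 knots
ΔV = 7.3554 − 5.8 = 1.5554 knots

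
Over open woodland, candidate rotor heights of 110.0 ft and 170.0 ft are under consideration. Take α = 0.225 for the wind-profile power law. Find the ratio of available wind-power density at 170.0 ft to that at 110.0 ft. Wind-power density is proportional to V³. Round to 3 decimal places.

Speed ratio: V_B/V_A = (z_B/z_A)^α = (170.0/110.0)^0.225 = (1.5455)^0.225 = 1.10290
Power-density ratio: P_B/P_A = (V_B/V_A)³ = (1.10290)³ = 1.34157

1.342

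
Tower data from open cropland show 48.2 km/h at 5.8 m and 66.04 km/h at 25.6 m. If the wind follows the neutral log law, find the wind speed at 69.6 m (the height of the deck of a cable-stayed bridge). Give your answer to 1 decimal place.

78.1 km/h

Log law: V ∝ ln(z/z₀). From the pair, with r = V₁/V₂ = 0.72986,
ln z₀ = (ln z₁ − r·ln z₂)/(1 − r) = (1.7579 − 0.72986×3.2426)/0.27014 = -2.2536 → z₀ = 0.1050 m
V₃ = V₁ · ln(z₃/z₀)/ln(z₁/z₀) = 48.2 × 6.4964/4.0114 = 78.0577 km/h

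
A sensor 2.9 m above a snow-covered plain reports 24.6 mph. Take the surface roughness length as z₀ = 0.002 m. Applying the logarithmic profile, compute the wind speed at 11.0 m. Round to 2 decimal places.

29.11 mph

Log law: V(z) ∝ ln(z/z₀), so V₂/V₁ = ln(z₂/z₀) / ln(z₁/z₀).
ln(11.0/0.002) = 8.6125, ln(2.9/0.002) = 7.2793
V₂ = 24.6 × 8.6125/7.2793 = 24.6 × 1.1831 = 29.1054 mph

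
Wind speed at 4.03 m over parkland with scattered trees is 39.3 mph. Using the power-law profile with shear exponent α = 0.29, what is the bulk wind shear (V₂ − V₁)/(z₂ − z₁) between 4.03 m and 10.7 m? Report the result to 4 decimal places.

Power law: V₂ = V₁ · (z₂/z₁)^α = 39.3 × (2.6551)^0.29 = 52.1645 mph
ΔV/Δz = (52.1645 − 39.3)/(10.7 − 4.03) = 12.8645/6.6700 = 1.92872 mph/m

1.9287 mph/m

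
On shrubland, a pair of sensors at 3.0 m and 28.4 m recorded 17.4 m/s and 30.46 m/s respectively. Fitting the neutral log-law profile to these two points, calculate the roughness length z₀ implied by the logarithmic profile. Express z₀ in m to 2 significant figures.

Log law: V(z) ∝ ln(z/z₀). With r = V₁/V₂ = 17.4/30.46 = 0.57124,
r · ln(z₂/z₀) = ln(z₁/z₀) ⇒ ln z₀ = (ln z₁ − r·ln z₂)/(1 − r)
ln z₀ = (1.09861 − 0.57124×3.34639) / 0.42876 = -1.8961
z₀ = exp(-1.8961) = 0.1501 m

z₀ ≈ 0.15 m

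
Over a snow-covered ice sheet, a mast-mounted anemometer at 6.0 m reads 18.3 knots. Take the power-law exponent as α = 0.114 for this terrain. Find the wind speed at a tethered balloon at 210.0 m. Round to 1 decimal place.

27.4 knots

Power-law profile: V₂ = V₁ · (z₂/z₁)^α
V₂ = 18.3 × (210.0/6.0)^0.114 = 18.3 × (35.0000)^0.114
    = 18.3 × 1.4998 = 27.4457 knots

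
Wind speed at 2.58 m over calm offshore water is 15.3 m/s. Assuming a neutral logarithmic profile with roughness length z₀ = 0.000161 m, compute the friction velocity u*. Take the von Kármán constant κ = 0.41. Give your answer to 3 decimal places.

Log law: V(z) = (u*/κ) · ln(z/z₀) ⇒ u* = κ · V / ln(z/z₀)
u* = 0.41 × 15.3 / ln(2.58/0.000161) = 0.41 × 15.3 / 9.6819
   = 6.2730 / 9.6819 = 0.6479 m/s

u* ≈ 0.648 m/s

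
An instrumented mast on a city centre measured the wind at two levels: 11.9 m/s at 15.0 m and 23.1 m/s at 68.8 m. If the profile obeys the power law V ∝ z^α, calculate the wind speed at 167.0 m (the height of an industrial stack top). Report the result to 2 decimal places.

33.99 m/s

First find α: α = ln(V₂/V₁)/ln(z₂/z₁) = ln(23.1/11.9)/ln(68.8/15.0) = 0.66329/1.52315 = 0.4355
Extrapolate from 68.8 m to 167.0 m: V₃ = 23.1 × (167.0/68.8)^0.4355 = 23.1 × 1.4713 = 33.9880 m/s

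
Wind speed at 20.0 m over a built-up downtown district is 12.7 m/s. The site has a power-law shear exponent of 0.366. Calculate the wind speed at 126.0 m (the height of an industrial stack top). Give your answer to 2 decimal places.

Power-law profile: V₂ = V₁ · (z₂/z₁)^α
V₂ = 12.7 × (126.0/20.0)^0.366 = 12.7 × (6.3000)^0.366
    = 12.7 × 1.9614 = 24.9093 m/s

24.91 m/s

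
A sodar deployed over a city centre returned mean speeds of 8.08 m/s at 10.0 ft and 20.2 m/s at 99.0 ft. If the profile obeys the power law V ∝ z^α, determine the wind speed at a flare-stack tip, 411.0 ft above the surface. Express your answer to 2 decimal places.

First find α: α = ln(V₂/V₁)/ln(z₂/z₁) = ln(20.2/8.08)/ln(99.0/10.0) = 0.91629/2.29253 = 0.3997
Extrapolate from 99.0 ft to 411.0 ft: V₃ = 20.2 × (411.0/99.0)^0.3997 = 20.2 × 1.7664 = 35.6812 m/s

35.68 m/s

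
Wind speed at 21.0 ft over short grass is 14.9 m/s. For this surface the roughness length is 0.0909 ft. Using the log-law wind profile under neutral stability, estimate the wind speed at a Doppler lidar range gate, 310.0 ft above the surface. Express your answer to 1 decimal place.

22.3 m/s

Log law: V(z) ∝ ln(z/z₀), so V₂/V₁ = ln(z₂/z₀) / ln(z₁/z₀).
ln(310.0/0.0909) = 8.1346, ln(21.0/0.0909) = 5.4425
V₂ = 14.9 × 8.1346/5.4425 = 14.9 × 1.4946 = 22.2700 m/s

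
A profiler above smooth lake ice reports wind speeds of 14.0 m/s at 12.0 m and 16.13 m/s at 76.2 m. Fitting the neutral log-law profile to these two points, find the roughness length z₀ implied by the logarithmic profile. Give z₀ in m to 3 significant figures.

Log law: V(z) ∝ ln(z/z₀). With r = V₁/V₂ = 14.0/16.13 = 0.86795,
r · ln(z₂/z₀) = ln(z₁/z₀) ⇒ ln z₀ = (ln z₁ − r·ln z₂)/(1 − r)
ln z₀ = (2.48491 − 0.86795×4.33336) / 0.13205 = -9.6646
z₀ = exp(-9.6646) = 0.00006349 m

z₀ ≈ 0.0000635 m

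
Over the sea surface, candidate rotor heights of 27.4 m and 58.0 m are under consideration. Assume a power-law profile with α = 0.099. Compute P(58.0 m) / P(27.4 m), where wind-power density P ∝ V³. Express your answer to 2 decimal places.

Speed ratio: V_B/V_A = (z_B/z_A)^α = (58.0/27.4)^0.099 = (2.1168)^0.099 = 1.07707
Power-density ratio: P_B/P_A = (V_B/V_A)³ = (1.07707)³ = 1.24947

1.25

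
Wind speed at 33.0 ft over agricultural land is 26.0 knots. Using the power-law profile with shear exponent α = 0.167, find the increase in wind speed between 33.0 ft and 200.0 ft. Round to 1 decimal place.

9.1 knots

Power law: V₂ = V₁ · (z₂/z₁)^α = 26.0 × (6.0606)^0.167 = 35.1280 knots
ΔV = 35.1280 − 26.0 = 9.1280 knots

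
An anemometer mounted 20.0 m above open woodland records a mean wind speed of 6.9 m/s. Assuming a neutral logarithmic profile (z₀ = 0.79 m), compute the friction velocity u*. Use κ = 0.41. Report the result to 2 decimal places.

u* ≈ 0.88 m/s

Log law: V(z) = (u*/κ) · ln(z/z₀) ⇒ u* = κ · V / ln(z/z₀)
u* = 0.41 × 6.9 / ln(20.0/0.79) = 0.41 × 6.9 / 3.2315
   = 2.8290 / 3.2315 = 0.8755 m/s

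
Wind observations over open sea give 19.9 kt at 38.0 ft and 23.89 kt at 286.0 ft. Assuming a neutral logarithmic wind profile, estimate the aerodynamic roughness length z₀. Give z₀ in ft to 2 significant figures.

z₀ ≈ 0.0016 ft

Log law: V(z) ∝ ln(z/z₀). With r = V₁/V₂ = 19.9/23.89 = 0.83298,
r · ln(z₂/z₀) = ln(z₁/z₀) ⇒ ln z₀ = (ln z₁ − r·ln z₂)/(1 − r)
ln z₀ = (3.63759 − 0.83298×5.65599) / 0.16702 = -6.4291
z₀ = exp(-6.4291) = 0.001614 ft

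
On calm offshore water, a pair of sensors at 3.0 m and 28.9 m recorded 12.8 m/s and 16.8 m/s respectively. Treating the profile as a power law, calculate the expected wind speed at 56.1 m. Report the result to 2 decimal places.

First find α: α = ln(V₂/V₁)/ln(z₂/z₁) = ln(16.8/12.8)/ln(28.9/3.0) = 0.27193/2.26523 = 0.1200
Extrapolate from 28.9 m to 56.1 m: V₃ = 16.8 × (56.1/28.9)^0.1200 = 16.8 × 1.0829 = 18.1924 m/s

18.19 m/s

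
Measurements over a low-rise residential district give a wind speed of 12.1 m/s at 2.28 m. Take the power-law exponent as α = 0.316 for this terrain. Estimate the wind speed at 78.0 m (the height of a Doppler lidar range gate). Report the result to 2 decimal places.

36.95 m/s

Power-law profile: V₂ = V₁ · (z₂/z₁)^α
V₂ = 12.1 × (78.0/2.28)^0.316 = 12.1 × (34.2105)^0.316
    = 12.1 × 3.0535 = 36.9471 m/s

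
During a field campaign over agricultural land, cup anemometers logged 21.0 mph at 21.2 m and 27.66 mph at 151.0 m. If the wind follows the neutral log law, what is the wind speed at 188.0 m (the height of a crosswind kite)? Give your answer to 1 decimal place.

Log law: V ∝ ln(z/z₀). From the pair, with r = V₁/V₂ = 0.75922,
ln z₀ = (ln z₁ − r·ln z₂)/(1 − r) = (3.0540 − 0.75922×5.0173)/0.24078 = -3.1365 → z₀ = 0.04343 m
V₃ = V₁ · ln(z₃/z₀)/ln(z₁/z₀) = 21.0 × 8.3730/6.1905 = 28.4035 mph

28.4 mph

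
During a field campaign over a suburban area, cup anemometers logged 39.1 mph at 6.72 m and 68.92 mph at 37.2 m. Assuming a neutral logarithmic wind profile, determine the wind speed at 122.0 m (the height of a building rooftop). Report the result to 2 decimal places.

89.62 mph

Log law: V ∝ ln(z/z₀). From the pair, with r = V₁/V₂ = 0.56732,
ln z₀ = (ln z₁ − r·ln z₂)/(1 − r) = (1.9051 − 0.56732×3.6163)/0.43268 = -0.3387 → z₀ = 0.7127 m
V₃ = V₁ · ln(z₃/z₀)/ln(z₁/z₀) = 39.1 × 5.1427/2.2438 = 89.6173 mph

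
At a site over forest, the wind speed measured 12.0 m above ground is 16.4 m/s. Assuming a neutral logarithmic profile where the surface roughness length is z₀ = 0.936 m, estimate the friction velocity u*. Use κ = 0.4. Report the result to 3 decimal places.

u* ≈ 2.571 m/s

Log law: V(z) = (u*/κ) · ln(z/z₀) ⇒ u* = κ · V / ln(z/z₀)
u* = 0.4 × 16.4 / ln(12.0/0.936) = 0.4 × 16.4 / 2.5510
   = 6.5600 / 2.5510 = 2.5715 m/s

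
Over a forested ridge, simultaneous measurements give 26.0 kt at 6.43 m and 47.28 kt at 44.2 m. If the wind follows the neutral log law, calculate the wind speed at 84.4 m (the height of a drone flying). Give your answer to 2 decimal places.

54.42 kt

Log law: V ∝ ln(z/z₀). From the pair, with r = V₁/V₂ = 0.54992,
ln z₀ = (ln z₁ − r·ln z₂)/(1 − r) = (1.8610 − 0.54992×3.7887)/0.45008 = -0.4944 → z₀ = 0.6100 m
V₃ = V₁ · ln(z₃/z₀)/ln(z₁/z₀) = 26.0 × 4.9299/2.3553 = 54.4203 kt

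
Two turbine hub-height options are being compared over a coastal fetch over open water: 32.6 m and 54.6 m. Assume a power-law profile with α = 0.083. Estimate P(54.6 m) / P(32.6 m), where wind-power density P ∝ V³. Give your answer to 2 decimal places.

1.14

Speed ratio: V_B/V_A = (z_B/z_A)^α = (54.6/32.6)^0.083 = (1.6748)^0.083 = 1.04373
Power-density ratio: P_B/P_A = (V_B/V_A)³ = (1.04373)³ = 1.13702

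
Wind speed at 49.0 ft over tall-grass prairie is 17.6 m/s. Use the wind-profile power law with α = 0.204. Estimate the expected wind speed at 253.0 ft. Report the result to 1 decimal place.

24.6 m/s

Power-law profile: V₂ = V₁ · (z₂/z₁)^α
V₂ = 17.6 × (253.0/49.0)^0.204 = 17.6 × (5.1633)^0.204
    = 17.6 × 1.3978 = 24.6008 m/s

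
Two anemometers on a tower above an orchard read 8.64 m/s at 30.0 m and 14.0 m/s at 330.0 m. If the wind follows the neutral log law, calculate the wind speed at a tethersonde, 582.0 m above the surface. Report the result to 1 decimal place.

Log law: V ∝ ln(z/z₀). From the pair, with r = V₁/V₂ = 0.61714,
ln z₀ = (ln z₁ − r·ln z₂)/(1 − r) = (3.4012 − 0.61714×5.7991)/0.38286 = -0.4641 → z₀ = 0.6287 m
V₃ = V₁ · ln(z₃/z₀)/ln(z₁/z₀) = 8.64 × 6.8305/3.8653 = 15.2683 m/s

15.3 m/s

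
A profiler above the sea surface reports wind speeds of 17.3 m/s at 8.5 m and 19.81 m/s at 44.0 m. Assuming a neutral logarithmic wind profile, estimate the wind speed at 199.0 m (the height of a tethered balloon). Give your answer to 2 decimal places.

22.11 m/s

Log law: V ∝ ln(z/z₀). From the pair, with r = V₁/V₂ = 0.87330,
ln z₀ = (ln z₁ − r·ln z₂)/(1 − r) = (2.1401 − 0.87330×3.7842)/0.12670 = -9.1919 → z₀ = 0.0001019 m
V₃ = V₁ · ln(z₃/z₀)/ln(z₁/z₀) = 17.3 × 14.4852/11.3320 = 22.1139 m/s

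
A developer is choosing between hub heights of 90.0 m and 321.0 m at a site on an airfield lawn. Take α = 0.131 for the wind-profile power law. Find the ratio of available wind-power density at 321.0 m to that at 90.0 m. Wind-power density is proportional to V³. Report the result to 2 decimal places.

Speed ratio: V_B/V_A = (z_B/z_A)^α = (321.0/90.0)^0.131 = (3.5667)^0.131 = 1.18126
Power-density ratio: P_B/P_A = (V_B/V_A)³ = (1.18126)³ = 1.64831

1.65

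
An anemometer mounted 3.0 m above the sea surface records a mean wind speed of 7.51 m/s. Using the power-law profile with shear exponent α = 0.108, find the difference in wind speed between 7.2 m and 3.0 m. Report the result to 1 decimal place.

Power law: V₂ = V₁ · (z₂/z₁)^α = 7.51 × (2.4000)^0.108 = 8.2547 m/s
ΔV = 8.2547 − 7.51 = 0.7447 m/s

0.7 m/s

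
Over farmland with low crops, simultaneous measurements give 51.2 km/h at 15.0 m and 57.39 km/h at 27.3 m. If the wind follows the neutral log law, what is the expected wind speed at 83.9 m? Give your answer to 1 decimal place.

69.0 km/h

Log law: V ∝ ln(z/z₀). From the pair, with r = V₁/V₂ = 0.89214,
ln z₀ = (ln z₁ − r·ln z₂)/(1 − r) = (2.7081 − 0.89214×3.3069)/0.10786 = -2.2452 → z₀ = 0.1059 m
V₃ = V₁ · ln(z₃/z₀)/ln(z₁/z₀) = 51.2 × 6.6748/4.9532 = 68.9954 km/h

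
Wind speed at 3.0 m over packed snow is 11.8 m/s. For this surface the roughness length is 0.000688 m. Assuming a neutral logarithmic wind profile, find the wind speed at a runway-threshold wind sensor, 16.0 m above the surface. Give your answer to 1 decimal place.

Log law: V(z) ∝ ln(z/z₀), so V₂/V₁ = ln(z₂/z₀) / ln(z₁/z₀).
ln(16.0/0.000688) = 10.0543, ln(3.0/0.000688) = 8.3803
V₂ = 11.8 × 10.0543/8.3803 = 11.8 × 1.1998 = 14.1571 m/s

14.2 m/s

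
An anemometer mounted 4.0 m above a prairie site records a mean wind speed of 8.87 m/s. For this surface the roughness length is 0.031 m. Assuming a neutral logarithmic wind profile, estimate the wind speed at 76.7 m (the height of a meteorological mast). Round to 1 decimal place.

14.3 m/s

Log law: V(z) ∝ ln(z/z₀), so V₂/V₁ = ln(z₂/z₀) / ln(z₁/z₀).
ln(76.7/0.031) = 7.8137, ln(4.0/0.031) = 4.8601
V₂ = 8.87 × 7.8137/4.8601 = 8.87 × 1.6077 = 14.2606 m/s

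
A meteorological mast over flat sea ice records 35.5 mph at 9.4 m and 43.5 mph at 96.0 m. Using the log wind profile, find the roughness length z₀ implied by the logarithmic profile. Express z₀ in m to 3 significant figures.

z₀ ≈ 0.000313 m

Log law: V(z) ∝ ln(z/z₀). With r = V₁/V₂ = 35.5/43.5 = 0.81609,
r · ln(z₂/z₀) = ln(z₁/z₀) ⇒ ln z₀ = (ln z₁ − r·ln z₂)/(1 − r)
ln z₀ = (2.24071 − 0.81609×4.56435) / 0.18391 = -8.0704
z₀ = exp(-8.0704) = 0.0003126 m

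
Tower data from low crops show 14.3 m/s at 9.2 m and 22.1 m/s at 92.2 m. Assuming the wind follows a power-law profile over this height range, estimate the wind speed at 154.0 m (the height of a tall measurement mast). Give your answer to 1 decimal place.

24.3 m/s

First find α: α = ln(V₂/V₁)/ln(z₂/z₁) = ln(22.1/14.3)/ln(92.2/9.2) = 0.43532/2.30476 = 0.1889
Extrapolate from 92.2 m to 154.0 m: V₃ = 22.1 × (154.0/92.2)^0.1889 = 22.1 × 1.1017 = 24.3485 m/s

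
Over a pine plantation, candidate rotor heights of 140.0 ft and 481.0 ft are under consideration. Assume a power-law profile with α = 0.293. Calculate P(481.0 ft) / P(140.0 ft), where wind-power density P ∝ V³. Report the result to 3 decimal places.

Speed ratio: V_B/V_A = (z_B/z_A)^α = (481.0/140.0)^0.293 = (3.4357)^0.293 = 1.43566
Power-density ratio: P_B/P_A = (V_B/V_A)³ = (1.43566)³ = 2.95910

2.959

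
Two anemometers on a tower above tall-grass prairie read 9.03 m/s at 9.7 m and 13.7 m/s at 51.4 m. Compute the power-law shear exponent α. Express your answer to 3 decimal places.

Power law: V₂/V₁ = (z₂/z₁)^α ⇒ α = ln(V₂/V₁) / ln(z₂/z₁)
α = ln(13.7/9.03) / ln(51.4/9.7) = ln(1.5172) / ln(5.2990)
  = 0.41684 / 1.66751 = 0.24998

α ≈ 0.250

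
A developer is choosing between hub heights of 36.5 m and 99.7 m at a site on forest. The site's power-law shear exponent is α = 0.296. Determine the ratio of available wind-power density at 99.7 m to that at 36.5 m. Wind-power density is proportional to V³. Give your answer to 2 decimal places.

2.44

Speed ratio: V_B/V_A = (z_B/z_A)^α = (99.7/36.5)^0.296 = (2.7315)^0.296 = 1.34640
Power-density ratio: P_B/P_A = (V_B/V_A)³ = (1.34640)³ = 2.44076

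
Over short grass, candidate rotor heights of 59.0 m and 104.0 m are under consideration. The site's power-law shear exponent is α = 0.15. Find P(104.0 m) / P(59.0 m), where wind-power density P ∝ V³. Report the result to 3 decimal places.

1.291

Speed ratio: V_B/V_A = (z_B/z_A)^α = (104.0/59.0)^0.15 = (1.7627)^0.15 = 1.08875
Power-density ratio: P_B/P_A = (V_B/V_A)³ = (1.08875)³ = 1.29057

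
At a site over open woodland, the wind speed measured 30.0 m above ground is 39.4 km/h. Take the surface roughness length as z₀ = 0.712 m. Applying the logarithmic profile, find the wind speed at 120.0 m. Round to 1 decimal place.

54.0 km/h

Log law: V(z) ∝ ln(z/z₀), so V₂/V₁ = ln(z₂/z₀) / ln(z₁/z₀).
ln(120.0/0.712) = 5.1272, ln(30.0/0.712) = 3.7409
V₂ = 39.4 × 5.1272/3.7409 = 39.4 × 1.3706 = 54.0009 km/h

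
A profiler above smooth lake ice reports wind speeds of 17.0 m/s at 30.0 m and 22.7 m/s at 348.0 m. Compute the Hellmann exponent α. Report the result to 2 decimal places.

Power law: V₂/V₁ = (z₂/z₁)^α ⇒ α = ln(V₂/V₁) / ln(z₂/z₁)
α = ln(22.7/17.0) / ln(348.0/30.0) = ln(1.3353) / ln(11.6000)
  = 0.28915 / 2.45101 = 0.11797

α ≈ 0.12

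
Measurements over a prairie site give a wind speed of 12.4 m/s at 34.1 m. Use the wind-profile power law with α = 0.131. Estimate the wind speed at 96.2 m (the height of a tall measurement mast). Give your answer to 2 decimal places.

Power-law profile: V₂ = V₁ · (z₂/z₁)^α
V₂ = 12.4 × (96.2/34.1)^0.131 = 12.4 × (2.8211)^0.131
    = 12.4 × 1.1455 = 14.2045 m/s

14.20 m/s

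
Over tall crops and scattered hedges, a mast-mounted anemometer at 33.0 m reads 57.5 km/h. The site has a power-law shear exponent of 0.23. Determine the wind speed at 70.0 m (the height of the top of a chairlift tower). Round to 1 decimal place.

Power-law profile: V₂ = V₁ · (z₂/z₁)^α
V₂ = 57.5 × (70.0/33.0)^0.23 = 57.5 × (2.1212)^0.23
    = 57.5 × 1.1888 = 68.3569 km/h

68.4 km/h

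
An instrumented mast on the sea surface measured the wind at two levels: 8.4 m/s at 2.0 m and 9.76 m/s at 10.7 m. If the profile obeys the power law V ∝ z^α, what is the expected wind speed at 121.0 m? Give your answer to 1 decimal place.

First find α: α = ln(V₂/V₁)/ln(z₂/z₁) = ln(9.76/8.4)/ln(10.7/2.0) = 0.15006/1.67710 = 0.0895
Extrapolate from 10.7 m to 121.0 m: V₃ = 9.76 × (121.0/10.7)^0.0895 = 9.76 × 1.2424 = 12.1256 m/s

12.1 m/s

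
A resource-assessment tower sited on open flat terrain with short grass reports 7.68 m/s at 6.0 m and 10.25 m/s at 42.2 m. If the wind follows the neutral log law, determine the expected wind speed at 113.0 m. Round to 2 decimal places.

Log law: V ∝ ln(z/z₀). From the pair, with r = V₁/V₂ = 0.74927,
ln z₀ = (ln z₁ − r·ln z₂)/(1 − r) = (1.7918 − 0.74927×3.7424)/0.25073 = -4.0375 → z₀ = 0.01764 m
V₃ = V₁ · ln(z₃/z₀)/ln(z₁/z₀) = 7.68 × 8.7648/5.8292 = 11.5477 m/s

11.55 m/s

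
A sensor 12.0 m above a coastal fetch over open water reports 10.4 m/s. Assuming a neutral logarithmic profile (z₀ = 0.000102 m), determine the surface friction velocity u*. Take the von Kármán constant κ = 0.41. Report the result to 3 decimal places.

Log law: V(z) = (u*/κ) · ln(z/z₀) ⇒ u* = κ · V / ln(z/z₀)
u* = 0.41 × 10.4 / ln(12.0/0.000102) = 0.41 × 10.4 / 11.6754
   = 4.2640 / 11.6754 = 0.3652 m/s

u* ≈ 0.365 m/s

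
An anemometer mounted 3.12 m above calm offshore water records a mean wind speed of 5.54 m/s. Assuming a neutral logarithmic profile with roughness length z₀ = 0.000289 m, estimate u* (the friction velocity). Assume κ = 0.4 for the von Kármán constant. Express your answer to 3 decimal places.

Log law: V(z) = (u*/κ) · ln(z/z₀) ⇒ u* = κ · V / ln(z/z₀)
u* = 0.4 × 5.54 / ln(3.12/0.000289) = 0.4 × 5.54 / 9.2869
   = 2.2160 / 9.2869 = 0.2386 m/s

u* ≈ 0.239 m/s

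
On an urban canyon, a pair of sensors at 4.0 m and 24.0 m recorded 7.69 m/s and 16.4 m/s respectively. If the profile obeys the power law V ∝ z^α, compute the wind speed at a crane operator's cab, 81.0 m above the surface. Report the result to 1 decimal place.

First find α: α = ln(V₂/V₁)/ln(z₂/z₁) = ln(16.4/7.69)/ln(24.0/4.0) = 0.75736/1.79176 = 0.4227
Extrapolate from 24.0 m to 81.0 m: V₃ = 16.4 × (81.0/24.0)^0.4227 = 16.4 × 1.6722 = 27.4246 m/s

27.4 m/s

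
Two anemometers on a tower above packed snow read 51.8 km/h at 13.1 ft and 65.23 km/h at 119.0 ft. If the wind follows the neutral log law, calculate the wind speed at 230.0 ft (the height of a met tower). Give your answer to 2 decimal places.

Log law: V ∝ ln(z/z₀). From the pair, with r = V₁/V₂ = 0.79411,
ln z₀ = (ln z₁ − r·ln z₂)/(1 − r) = (2.5726 − 0.79411×4.7791)/0.20589 = -5.9380 → z₀ = 0.002637 ft
V₃ = V₁ · ln(z₃/z₀)/ln(z₁/z₀) = 51.8 × 11.3761/8.5106 = 69.2408 km/h

69.24 km/h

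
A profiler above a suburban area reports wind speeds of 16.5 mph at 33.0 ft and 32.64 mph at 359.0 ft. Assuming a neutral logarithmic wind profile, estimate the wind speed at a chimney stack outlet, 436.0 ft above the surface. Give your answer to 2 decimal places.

33.95 mph

Log law: V ∝ ln(z/z₀). From the pair, with r = V₁/V₂ = 0.50551,
ln z₀ = (ln z₁ − r·ln z₂)/(1 − r) = (3.4965 − 0.50551×5.8833)/0.49449 = 1.0565 → z₀ = 2.876 ft
V₃ = V₁ · ln(z₃/z₀)/ln(z₁/z₀) = 16.5 × 5.0212/2.4401 = 33.9540 mph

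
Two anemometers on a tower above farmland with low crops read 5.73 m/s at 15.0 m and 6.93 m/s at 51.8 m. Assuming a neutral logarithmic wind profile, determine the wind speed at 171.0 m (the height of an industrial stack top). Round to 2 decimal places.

Log law: V ∝ ln(z/z₀). From the pair, with r = V₁/V₂ = 0.82684,
ln z₀ = (ln z₁ − r·ln z₂)/(1 − r) = (2.7081 − 0.82684×3.9474)/0.17316 = -3.2098 → z₀ = 0.04036 m
V₃ = V₁ · ln(z₃/z₀)/ln(z₁/z₀) = 5.73 × 8.3515/5.9178 = 8.0864 m/s

8.09 m/s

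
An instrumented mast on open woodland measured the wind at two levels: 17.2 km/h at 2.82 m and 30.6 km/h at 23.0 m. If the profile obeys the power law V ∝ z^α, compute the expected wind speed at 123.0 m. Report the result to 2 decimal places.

48.48 km/h

First find α: α = ln(V₂/V₁)/ln(z₂/z₁) = ln(30.6/17.2)/ln(23.0/2.82) = 0.57609/2.09876 = 0.2745
Extrapolate from 23.0 m to 123.0 m: V₃ = 30.6 × (123.0/23.0)^0.2745 = 30.6 × 1.5844 = 48.4841 km/h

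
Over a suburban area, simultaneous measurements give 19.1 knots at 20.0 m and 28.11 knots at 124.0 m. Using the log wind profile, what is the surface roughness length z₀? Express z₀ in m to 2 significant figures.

Log law: V(z) ∝ ln(z/z₀). With r = V₁/V₂ = 19.1/28.11 = 0.67947,
r · ln(z₂/z₀) = ln(z₁/z₀) ⇒ ln z₀ = (ln z₁ − r·ln z₂)/(1 − r)
ln z₀ = (2.99573 − 0.67947×4.82028) / 0.32053 = -0.8721
z₀ = exp(-0.8721) = 0.4181 m

z₀ ≈ 0.42 m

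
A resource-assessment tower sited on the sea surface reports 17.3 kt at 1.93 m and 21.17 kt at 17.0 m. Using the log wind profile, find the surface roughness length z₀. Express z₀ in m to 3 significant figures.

Log law: V(z) ∝ ln(z/z₀). With r = V₁/V₂ = 17.3/21.17 = 0.81719,
r · ln(z₂/z₀) = ln(z₁/z₀) ⇒ ln z₀ = (ln z₁ − r·ln z₂)/(1 − r)
ln z₀ = (0.65752 − 0.81719×2.83321) / 0.18281 = -9.0684
z₀ = exp(-9.0684) = 0.0001152 m

z₀ ≈ 0.000115 m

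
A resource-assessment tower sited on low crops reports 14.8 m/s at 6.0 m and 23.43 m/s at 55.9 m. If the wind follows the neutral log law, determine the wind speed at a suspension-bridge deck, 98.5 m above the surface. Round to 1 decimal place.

Log law: V ∝ ln(z/z₀). From the pair, with r = V₁/V₂ = 0.63167,
ln z₀ = (ln z₁ − r·ln z₂)/(1 − r) = (1.7918 − 0.63167×4.0236)/0.36833 = -2.0357 → z₀ = 0.1306 m
V₃ = V₁ · ln(z₃/z₀)/ln(z₁/z₀) = 14.8 × 6.6257/3.8274 = 25.6205 m/s

25.6 m/s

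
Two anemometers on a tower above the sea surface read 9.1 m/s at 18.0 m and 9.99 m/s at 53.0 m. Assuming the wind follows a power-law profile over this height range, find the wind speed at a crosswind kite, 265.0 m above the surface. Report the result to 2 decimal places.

11.48 m/s

First find α: α = ln(V₂/V₁)/ln(z₂/z₁) = ln(9.99/9.1)/ln(53.0/18.0) = 0.09331/1.07992 = 0.0864
Extrapolate from 53.0 m to 265.0 m: V₃ = 9.99 × (265.0/53.0)^0.0864 = 9.99 × 1.1492 = 11.4805 m/s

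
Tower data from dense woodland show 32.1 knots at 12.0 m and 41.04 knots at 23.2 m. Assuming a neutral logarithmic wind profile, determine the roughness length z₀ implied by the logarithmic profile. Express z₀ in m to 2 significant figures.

Log law: V(z) ∝ ln(z/z₀). With r = V₁/V₂ = 32.1/41.04 = 0.78216,
r · ln(z₂/z₀) = ln(z₁/z₀) ⇒ ln z₀ = (ln z₁ − r·ln z₂)/(1 − r)
ln z₀ = (2.48491 − 0.78216×3.14415) / 0.21784 = 0.1178
z₀ = exp(0.1178) = 1.125 m

z₀ ≈ 1.1 m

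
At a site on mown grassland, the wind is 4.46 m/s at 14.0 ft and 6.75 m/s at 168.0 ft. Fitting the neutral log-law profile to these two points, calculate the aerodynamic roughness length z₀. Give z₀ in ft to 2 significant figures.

Log law: V(z) ∝ ln(z/z₀). With r = V₁/V₂ = 4.46/6.75 = 0.66074,
r · ln(z₂/z₀) = ln(z₁/z₀) ⇒ ln z₀ = (ln z₁ − r·ln z₂)/(1 − r)
ln z₀ = (2.63906 − 0.66074×5.12396) / 0.33926 = -2.2005
z₀ = exp(-2.2005) = 0.1107 ft

z₀ ≈ 0.11 ft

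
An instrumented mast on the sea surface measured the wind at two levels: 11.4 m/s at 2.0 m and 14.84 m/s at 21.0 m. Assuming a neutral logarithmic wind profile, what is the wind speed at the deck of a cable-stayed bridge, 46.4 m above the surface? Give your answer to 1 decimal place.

16.0 m/s

Log law: V ∝ ln(z/z₀). From the pair, with r = V₁/V₂ = 0.76819,
ln z₀ = (ln z₁ − r·ln z₂)/(1 − r) = (0.6931 − 0.76819×3.0445)/0.23181 = -7.0992 → z₀ = 0.0008258 m
V₃ = V₁ · ln(z₃/z₀)/ln(z₁/z₀) = 11.4 × 10.9365/7.7923 = 15.9998 m/s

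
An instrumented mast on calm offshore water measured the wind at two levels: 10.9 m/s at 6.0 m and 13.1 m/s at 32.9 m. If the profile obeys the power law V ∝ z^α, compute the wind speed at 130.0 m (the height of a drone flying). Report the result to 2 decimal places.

15.20 m/s

First find α: α = ln(V₂/V₁)/ln(z₂/z₁) = ln(13.1/10.9)/ln(32.9/6.0) = 0.18385/1.70171 = 0.1080
Extrapolate from 32.9 m to 130.0 m: V₃ = 13.1 × (130.0/32.9)^0.1080 = 13.1 × 1.1600 = 15.1965 m/s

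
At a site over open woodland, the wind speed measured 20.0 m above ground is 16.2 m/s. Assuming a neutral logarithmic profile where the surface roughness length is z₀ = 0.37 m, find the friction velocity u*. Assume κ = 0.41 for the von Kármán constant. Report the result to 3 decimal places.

u* ≈ 1.665 m/s

Log law: V(z) = (u*/κ) · ln(z/z₀) ⇒ u* = κ · V / ln(z/z₀)
u* = 0.41 × 16.2 / ln(20.0/0.37) = 0.41 × 16.2 / 3.9900
   = 6.6420 / 3.9900 = 1.6647 m/s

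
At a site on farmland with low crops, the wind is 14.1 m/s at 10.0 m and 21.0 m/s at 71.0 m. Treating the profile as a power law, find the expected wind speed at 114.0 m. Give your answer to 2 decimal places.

First find α: α = ln(V₂/V₁)/ln(z₂/z₁) = ln(21.0/14.1)/ln(71.0/10.0) = 0.39835/1.96009 = 0.2032
Extrapolate from 71.0 m to 114.0 m: V₃ = 21.0 × (114.0/71.0)^0.2032 = 21.0 × 1.1010 = 23.1213 m/s

23.12 m/s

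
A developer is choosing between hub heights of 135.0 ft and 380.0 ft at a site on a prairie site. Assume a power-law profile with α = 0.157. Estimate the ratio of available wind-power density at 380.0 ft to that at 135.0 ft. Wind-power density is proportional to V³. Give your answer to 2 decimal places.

1.63

Speed ratio: V_B/V_A = (z_B/z_A)^α = (380.0/135.0)^0.157 = (2.8148)^0.157 = 1.17642
Power-density ratio: P_B/P_A = (V_B/V_A)³ = (1.17642)³ = 1.62814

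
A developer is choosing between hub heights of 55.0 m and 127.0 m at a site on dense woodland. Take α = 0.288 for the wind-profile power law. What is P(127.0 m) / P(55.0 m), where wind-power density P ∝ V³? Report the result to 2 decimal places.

2.06

Speed ratio: V_B/V_A = (z_B/z_A)^α = (127.0/55.0)^0.288 = (2.3091)^0.288 = 1.27254
Power-density ratio: P_B/P_A = (V_B/V_A)³ = (1.27254)³ = 2.06069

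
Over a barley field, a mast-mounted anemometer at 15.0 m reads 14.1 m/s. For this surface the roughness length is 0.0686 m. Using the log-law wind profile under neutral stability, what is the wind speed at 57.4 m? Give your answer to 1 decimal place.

17.6 m/s

Log law: V(z) ∝ ln(z/z₀), so V₂/V₁ = ln(z₂/z₀) / ln(z₁/z₀).
ln(57.4/0.0686) = 6.7295, ln(15.0/0.0686) = 5.3875
V₂ = 14.1 × 6.7295/5.3875 = 14.1 × 1.2491 = 17.6122 m/s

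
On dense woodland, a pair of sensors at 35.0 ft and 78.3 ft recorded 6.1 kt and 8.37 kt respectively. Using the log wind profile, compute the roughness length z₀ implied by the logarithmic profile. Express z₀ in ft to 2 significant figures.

z₀ ≈ 4.0 ft

Log law: V(z) ∝ ln(z/z₀). With r = V₁/V₂ = 6.1/8.37 = 0.72879,
r · ln(z₂/z₀) = ln(z₁/z₀) ⇒ ln z₀ = (ln z₁ − r·ln z₂)/(1 − r)
ln z₀ = (3.55535 − 0.72879×4.36055) / 0.27121 = 1.3916
z₀ = exp(1.3916) = 4.021 ft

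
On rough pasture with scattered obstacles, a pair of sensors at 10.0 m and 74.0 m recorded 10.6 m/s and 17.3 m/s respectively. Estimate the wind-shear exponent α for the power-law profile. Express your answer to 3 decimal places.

α ≈ 0.245

Power law: V₂/V₁ = (z₂/z₁)^α ⇒ α = ln(V₂/V₁) / ln(z₂/z₁)
α = ln(17.3/10.6) / ln(74.0/10.0) = ln(1.6321) / ln(7.4000)
  = 0.48985 / 2.00148 = 0.24475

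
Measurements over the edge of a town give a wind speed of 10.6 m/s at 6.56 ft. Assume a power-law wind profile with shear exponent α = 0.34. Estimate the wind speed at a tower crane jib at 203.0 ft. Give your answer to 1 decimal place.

34.0 m/s

Power-law profile: V₂ = V₁ · (z₂/z₁)^α
V₂ = 10.6 × (203.0/6.56)^0.34 = 10.6 × (30.9451)^0.34
    = 10.6 × 3.2122 = 34.0492 m/s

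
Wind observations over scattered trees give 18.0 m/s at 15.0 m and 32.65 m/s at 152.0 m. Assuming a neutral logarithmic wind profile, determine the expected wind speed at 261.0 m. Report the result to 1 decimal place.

36.1 m/s

Log law: V ∝ ln(z/z₀). From the pair, with r = V₁/V₂ = 0.55130,
ln z₀ = (ln z₁ − r·ln z₂)/(1 − r) = (2.7081 − 0.55130×5.0239)/0.44870 = -0.1373 → z₀ = 0.8717 m
V₃ = V₁ · ln(z₃/z₀)/ln(z₁/z₀) = 18.0 × 5.7019/2.8454 = 36.0701 m/s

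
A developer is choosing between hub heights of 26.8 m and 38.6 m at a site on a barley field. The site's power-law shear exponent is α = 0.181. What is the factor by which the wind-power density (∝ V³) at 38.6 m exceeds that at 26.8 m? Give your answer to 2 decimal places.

Speed ratio: V_B/V_A = (z_B/z_A)^α = (38.6/26.8)^0.181 = (1.4403)^0.181 = 1.06827
Power-density ratio: P_B/P_A = (V_B/V_A)³ = (1.06827)³ = 1.21910

1.22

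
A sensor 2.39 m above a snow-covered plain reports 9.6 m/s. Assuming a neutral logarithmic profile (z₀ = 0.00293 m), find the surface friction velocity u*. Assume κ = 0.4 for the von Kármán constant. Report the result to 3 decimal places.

u* ≈ 0.573 m/s

Log law: V(z) = (u*/κ) · ln(z/z₀) ⇒ u* = κ · V / ln(z/z₀)
u* = 0.4 × 9.6 / ln(2.39/0.00293) = 0.4 × 9.6 / 6.7040
   = 3.8400 / 6.7040 = 0.5728 m/s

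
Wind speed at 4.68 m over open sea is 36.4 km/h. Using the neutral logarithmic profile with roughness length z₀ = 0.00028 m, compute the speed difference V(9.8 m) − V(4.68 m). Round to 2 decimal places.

Log law: V₂ = V₁ · ln(z₂/z₀)/ln(z₁/z₀) = 36.4 × 10.4631/9.7240 = 39.1666 km/h
ΔV = 39.1666 − 36.4 = 2.7666 km/h

2.77 km/h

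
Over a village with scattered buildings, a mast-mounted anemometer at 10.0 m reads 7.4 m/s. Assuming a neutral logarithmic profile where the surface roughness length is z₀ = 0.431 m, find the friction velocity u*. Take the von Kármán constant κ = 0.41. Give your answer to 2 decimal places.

Log law: V(z) = (u*/κ) · ln(z/z₀) ⇒ u* = κ · V / ln(z/z₀)
u* = 0.41 × 7.4 / ln(10.0/0.431) = 0.41 × 7.4 / 3.1442
   = 3.0340 / 3.1442 = 0.9649 m/s

u* ≈ 0.96 m/s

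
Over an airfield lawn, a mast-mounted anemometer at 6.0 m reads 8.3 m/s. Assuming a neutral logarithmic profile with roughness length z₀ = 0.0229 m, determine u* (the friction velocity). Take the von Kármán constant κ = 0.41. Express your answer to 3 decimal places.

u* ≈ 0.611 m/s

Log law: V(z) = (u*/κ) · ln(z/z₀) ⇒ u* = κ · V / ln(z/z₀)
u* = 0.41 × 8.3 / ln(6.0/0.0229) = 0.41 × 8.3 / 5.5684
   = 3.4030 / 5.5684 = 0.6111 m/s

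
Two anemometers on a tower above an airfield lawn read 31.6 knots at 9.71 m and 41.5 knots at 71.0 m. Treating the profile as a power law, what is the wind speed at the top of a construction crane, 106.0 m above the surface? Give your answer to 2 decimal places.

43.84 knots

First find α: α = ln(V₂/V₁)/ln(z₂/z₁) = ln(41.5/31.6)/ln(71.0/9.71) = 0.27254/1.98952 = 0.1370
Extrapolate from 71.0 m to 106.0 m: V₃ = 41.5 × (106.0/71.0)^0.1370 = 41.5 × 1.0564 = 43.8420 knots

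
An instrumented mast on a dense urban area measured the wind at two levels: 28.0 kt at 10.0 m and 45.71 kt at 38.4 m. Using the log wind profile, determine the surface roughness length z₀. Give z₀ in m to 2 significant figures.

z₀ ≈ 1.2 m

Log law: V(z) ∝ ln(z/z₀). With r = V₁/V₂ = 28.0/45.71 = 0.61256,
r · ln(z₂/z₀) = ln(z₁/z₀) ⇒ ln z₀ = (ln z₁ − r·ln z₂)/(1 − r)
ln z₀ = (2.30259 − 0.61256×3.64806) / 0.38744 = 0.1754
z₀ = exp(0.1754) = 1.192 m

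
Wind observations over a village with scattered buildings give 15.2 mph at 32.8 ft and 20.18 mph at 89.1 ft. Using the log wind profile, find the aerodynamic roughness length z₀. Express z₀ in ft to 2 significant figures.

Log law: V(z) ∝ ln(z/z₀). With r = V₁/V₂ = 15.2/20.18 = 0.75322,
r · ln(z₂/z₀) = ln(z₁/z₀) ⇒ ln z₀ = (ln z₁ − r·ln z₂)/(1 − r)
ln z₀ = (3.49043 − 0.75322×4.48976) / 0.24678 = 0.4403
z₀ = exp(0.4403) = 1.553 ft

z₀ ≈ 1.6 ft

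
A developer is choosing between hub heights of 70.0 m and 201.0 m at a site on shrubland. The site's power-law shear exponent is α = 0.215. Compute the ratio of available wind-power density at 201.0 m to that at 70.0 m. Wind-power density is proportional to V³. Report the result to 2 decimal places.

Speed ratio: V_B/V_A = (z_B/z_A)^α = (201.0/70.0)^0.215 = (2.8714)^0.215 = 1.25456
Power-density ratio: P_B/P_A = (V_B/V_A)³ = (1.25456)³ = 1.97457

1.97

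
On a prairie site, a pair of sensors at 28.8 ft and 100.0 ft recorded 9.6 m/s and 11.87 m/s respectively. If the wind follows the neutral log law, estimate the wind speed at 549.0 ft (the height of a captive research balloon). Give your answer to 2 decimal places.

14.98 m/s

Log law: V ∝ ln(z/z₀). From the pair, with r = V₁/V₂ = 0.80876,
ln z₀ = (ln z₁ − r·ln z₂)/(1 − r) = (3.3604 − 0.80876×4.6052)/0.19124 = -1.9040 → z₀ = 0.1490 ft
V₃ = V₁ · ln(z₃/z₀)/ln(z₁/z₀) = 9.6 × 8.2121/5.2643 = 14.9754 m/s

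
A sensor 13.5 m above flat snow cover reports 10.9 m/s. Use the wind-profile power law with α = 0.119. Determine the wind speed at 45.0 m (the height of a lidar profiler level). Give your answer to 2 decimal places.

Power-law profile: V₂ = V₁ · (z₂/z₁)^α
V₂ = 10.9 × (45.0/13.5)^0.119 = 10.9 × (3.3333)^0.119
    = 10.9 × 1.1540 = 12.5791 m/s

12.58 m/s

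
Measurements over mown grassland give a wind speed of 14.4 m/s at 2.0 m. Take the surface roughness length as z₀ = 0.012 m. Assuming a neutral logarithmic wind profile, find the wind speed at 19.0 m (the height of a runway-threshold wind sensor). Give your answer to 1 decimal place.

20.7 m/s

Log law: V(z) ∝ ln(z/z₀), so V₂/V₁ = ln(z₂/z₀) / ln(z₁/z₀).
ln(19.0/0.012) = 7.3673, ln(2.0/0.012) = 5.1160
V₂ = 14.4 × 7.3673/5.1160 = 14.4 × 1.4400 = 20.7367 m/s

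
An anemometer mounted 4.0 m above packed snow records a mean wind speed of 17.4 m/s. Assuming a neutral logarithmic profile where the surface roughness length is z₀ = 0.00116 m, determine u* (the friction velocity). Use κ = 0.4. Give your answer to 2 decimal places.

u* ≈ 0.85 m/s

Log law: V(z) = (u*/κ) · ln(z/z₀) ⇒ u* = κ · V / ln(z/z₀)
u* = 0.4 × 17.4 / ln(4.0/0.00116) = 0.4 × 17.4 / 8.1456
   = 6.9600 / 8.1456 = 0.8544 m/s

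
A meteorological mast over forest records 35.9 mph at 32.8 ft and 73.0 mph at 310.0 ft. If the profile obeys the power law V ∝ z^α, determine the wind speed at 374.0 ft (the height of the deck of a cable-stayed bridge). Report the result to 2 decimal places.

77.46 mph

First find α: α = ln(V₂/V₁)/ln(z₂/z₁) = ln(73.0/35.9)/ln(310.0/32.8) = 0.70972/2.24614 = 0.3160
Extrapolate from 310.0 ft to 374.0 ft: V₃ = 73.0 × (374.0/310.0)^0.3160 = 73.0 × 1.0611 = 77.4601 mph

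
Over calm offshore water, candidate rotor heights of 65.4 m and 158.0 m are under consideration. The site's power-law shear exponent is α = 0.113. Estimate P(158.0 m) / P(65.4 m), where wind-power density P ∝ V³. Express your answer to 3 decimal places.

Speed ratio: V_B/V_A = (z_B/z_A)^α = (158.0/65.4)^0.113 = (2.4159)^0.113 = 1.10481
Power-density ratio: P_B/P_A = (V_B/V_A)³ = (1.10481)³ = 1.34854

1.349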